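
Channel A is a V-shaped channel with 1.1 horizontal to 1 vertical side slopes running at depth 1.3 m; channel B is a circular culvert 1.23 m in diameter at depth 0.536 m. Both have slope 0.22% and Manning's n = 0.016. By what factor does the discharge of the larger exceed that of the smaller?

Channel A: For a triangular section with side slope z = 1.1: A = zy² = 1.1×1.3² = 1.859 m²; P = 2y√(1+z²) = 2×1.3×1.487 = 3.865 m. Hydraulic radius R = A/P = 1.859/3.865 = 0.481 m. Q_A = (1/0.016)·1.859·0.481^(2/3)·√0.0022 = 3.345 m³/s.
Channel B: For a circular section of diameter D = 1.23 m at depth y = 0.536 m, the central angle is θ = 2 arccos(1 − 2y/D) = 2.884 rad. Then A = (D²/8)(θ − sin θ) = 0.4972 m² and P = Dθ/2 = 1.774 m. Hydraulic radius R = A/P = 0.4972/1.774 = 0.2803 m. Q_B = (1/0.016)·0.4972·0.2803^(2/3)·√0.0022 = 0.6243 m³/s.
The larger discharge is 3.345 m³/s and the smaller is 0.6243 m³/s; the ratio is 5.36.

5.36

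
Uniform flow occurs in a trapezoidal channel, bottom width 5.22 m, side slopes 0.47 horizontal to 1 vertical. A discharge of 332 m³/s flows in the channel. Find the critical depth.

y_c = 6.14 m

At critical depth, Q² T / (g A³) = 1, i.e. A³/T = Q²/g = 332²/9.81 = 11240.
At y = 6.67 m: A³/T = 15060 — over.
At y = 4.98 m: A³/T = 5391 — short.
At y = 6.14 m: A³/T = 11220 — ≈ 11240.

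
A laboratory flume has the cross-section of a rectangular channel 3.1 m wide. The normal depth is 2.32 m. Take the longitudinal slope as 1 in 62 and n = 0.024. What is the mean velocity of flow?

V = 5.04 m/s

Flow area A = b·y = 3.1 × 2.32 = 7.192 m². Wetted perimeter P = b + 2y = 3.1 + 2×2.32 = 7.74 m.
Hydraulic radius R = A/P = 7.192/7.74 = 0.9292 m.
From Manning's equation, V = (1/n) R^(2/3) S^(1/2) = (1/0.024) × 0.9292^(2/3) × 0.01613^(1/2) = 5.04 m/s.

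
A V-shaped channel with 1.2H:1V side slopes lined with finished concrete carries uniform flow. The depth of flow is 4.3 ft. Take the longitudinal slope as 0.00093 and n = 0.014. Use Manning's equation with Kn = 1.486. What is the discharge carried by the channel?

Q = 100 ft³/s

For a triangular section with side slope z = 1.2: A = zy² = 1.2×4.3² = 22.19 ft²; P = 2y√(1+z²) = 2×4.3×1.562 = 13.43 ft.
Hydraulic radius R = A/P = 22.19/13.43 = 1.652 ft.
Manning's equation: Q = (1.486/n) A R^(2/3) S^(1/2) = (1.486/0.014) × 22.19 × 1.652^(2/3) × 0.00093^(1/2) = 100 ft³/s.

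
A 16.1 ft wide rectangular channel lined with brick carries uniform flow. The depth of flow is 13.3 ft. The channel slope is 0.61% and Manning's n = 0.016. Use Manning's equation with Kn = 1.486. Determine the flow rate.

Q = 4550 ft³/s

Flow area A = b·y = 16.1 × 13.3 = 214.1 ft². Wetted perimeter P = b + 2y = 16.1 + 2×13.3 = 42.7 ft.
Hydraulic radius R = A/P = 214.1/42.7 = 5.015 ft.
Manning's equation: Q = (1.486/n) A R^(2/3) S^(1/2) = (1.486/0.016) × 214.1 × 5.015^(2/3) × 0.0061^(1/2) = 4550 ft³/s.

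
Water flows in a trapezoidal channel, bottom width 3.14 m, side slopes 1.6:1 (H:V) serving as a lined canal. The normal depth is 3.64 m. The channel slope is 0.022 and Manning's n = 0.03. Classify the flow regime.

With bottom width b = 3.14 m and side slope z = 1.6: A = (b + zy)y = (3.14 + 1.6×3.64)×3.64 = 32.63 m²; P = b + 2y√(1+z²) = 3.14 + 2×3.64×1.887 = 16.88 m.
Hydraulic radius R = A/P = 32.63/16.88 = 1.933 m.
V = (1/n) R^(2/3) √S = (1/0.03) × 1.933^(2/3) × √0.022 = 7.673 m/s. Hydraulic depth D_h = A/T = 32.63/14.79 = 2.206 m.
Froude number Fr = V/√(g·D_h) = 7.673/√(9.81×2.206) = 1.65, which is greater than 1, so the flow is supercritical.

supercritical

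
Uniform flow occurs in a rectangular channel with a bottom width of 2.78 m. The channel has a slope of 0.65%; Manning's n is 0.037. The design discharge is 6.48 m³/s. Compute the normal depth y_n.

y_n = 1.37 m

Manning's equation rearranged: A R^(2/3) = nQ / (1·√S) = 0.037 × 6.48 / (√0.0065) = 2.974.
Trying y = 1 m: A R^(2/3) = 1.937 — too small.
Trying y = 1.65 m: A R^(2/3) = 3.801 — too large.
Trying y = 1.37 m: A R^(2/3) = 2.974 — close enough.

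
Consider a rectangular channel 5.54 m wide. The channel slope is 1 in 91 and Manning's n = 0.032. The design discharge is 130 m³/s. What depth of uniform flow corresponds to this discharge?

Manning's equation rearranged: A R^(2/3) = nQ / (1·√S) = 0.032 × 130 / (√0.01099) = 39.68.
Trying y = 6.15 m: A R^(2/3) = 52.45 — too large.
Trying y = 4.33 m: A R^(2/3) = 34.03 — too small.
Trying y = 4.9 m: A R^(2/3) = 39.72 — matches.

y_n = 4.9 m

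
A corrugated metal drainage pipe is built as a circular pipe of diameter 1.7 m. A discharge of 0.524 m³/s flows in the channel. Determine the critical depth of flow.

y_c = 0.351 m

At critical depth, Q² T / (g A³) = 1, i.e. A³/T = Q²/g = 0.524²/9.81 = 0.02799.
At y = 0.402 m: A³/T = 0.04778 — over.
At y = 0.312 m: A³/T = 0.01772 — short.
At y = 0.351 m: A³/T = 0.02811 — ≈ 0.02799.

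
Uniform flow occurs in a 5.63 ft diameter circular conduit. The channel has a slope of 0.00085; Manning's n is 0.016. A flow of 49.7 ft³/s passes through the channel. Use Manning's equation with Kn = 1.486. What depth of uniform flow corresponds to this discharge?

Manning's equation rearranged: A R^(2/3) = nQ / (1.486·√S) = 0.016 × 49.7 / (1.486 × √0.00085) = 18.35.
Try y = 2.6 ft: A R^(2/3) = 13.63 — low.
Try y = 3.1 ft: A R^(2/3) = 18.35 — close enough.

y_n = 3.1 ft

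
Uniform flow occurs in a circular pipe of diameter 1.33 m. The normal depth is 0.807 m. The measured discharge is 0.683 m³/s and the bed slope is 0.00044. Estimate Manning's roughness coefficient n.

n = 0.014

For a circular section of diameter D = 1.33 m at depth y = 0.807 m, the central angle is θ = 2 arccos(1 − 2y/D) = 3.572 rad. Then A = (D²/8)(θ − sin θ) = 0.8821 m² and P = Dθ/2 = 2.375 m.
Hydraulic radius R = A/P = 0.8821/2.375 = 0.3713 m.
Rearranging Manning's equation: n = (1/Q) A R^(2/3) S^(1/2) = (1/0.683) × 0.8821 × 0.3713^(2/3) × √0.00044 = 0.014.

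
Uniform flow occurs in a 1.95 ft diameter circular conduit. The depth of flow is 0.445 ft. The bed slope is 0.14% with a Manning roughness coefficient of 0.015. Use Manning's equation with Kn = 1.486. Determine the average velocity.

For a circular section of diameter D = 1.95 ft at depth y = 0.445 ft, the central angle is θ = 2 arccos(1 − 2y/D) = 1.992 rad. Then A = (D²/8)(θ − sin θ) = 0.5132 ft² and P = Dθ/2 = 1.942 ft.
Hydraulic radius R = A/P = 0.5132/1.942 = 0.2642 ft.
From Manning's equation, V = (1.486/n) R^(2/3) S^(1/2) = (1.486/0.015) × 0.2642^(2/3) × 0.0014^(1/2) = 1.53 ft/s.

V = 1.53 ft/s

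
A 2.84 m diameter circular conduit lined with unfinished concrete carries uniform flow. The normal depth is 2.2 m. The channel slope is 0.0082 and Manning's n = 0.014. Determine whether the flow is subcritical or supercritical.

supercritical

For a circular section of diameter D = 2.84 m at depth y = 2.2 m, the central angle is θ = 2 arccos(1 − 2y/D) = 4.305 rad. Then A = (D²/8)(θ − sin θ) = 5.265 m² and P = Dθ/2 = 6.113 m.
Hydraulic radius R = A/P = 5.265/6.113 = 0.8614 m.
V = (1/n) R^(2/3) √S = (1/0.014) × 0.8614^(2/3) × √0.0082 = 5.856 m/s. Hydraulic depth D_h = A/T = 5.265/2.373 = 2.219 m.
Froude number Fr = V/√(g·D_h) = 5.856/√(9.81×2.219) = 1.26, which is greater than 1, so the flow is supercritical.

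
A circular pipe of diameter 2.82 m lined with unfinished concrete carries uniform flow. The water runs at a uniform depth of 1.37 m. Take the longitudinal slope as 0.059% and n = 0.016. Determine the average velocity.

V = 1.19 m/s

For a circular section of diameter D = 2.82 m at depth y = 1.37 m, the central angle is θ = 2 arccos(1 − 2y/D) = 3.085 rad. Then A = (D²/8)(θ − sin θ) = 3.01 m² and P = Dθ/2 = 4.35 m.
Hydraulic radius R = A/P = 3.01/4.35 = 0.692 m.
From Manning's equation, V = (1/n) R^(2/3) S^(1/2) = (1/0.016) × 0.692^(2/3) × 0.00059^(1/2) = 1.19 m/s.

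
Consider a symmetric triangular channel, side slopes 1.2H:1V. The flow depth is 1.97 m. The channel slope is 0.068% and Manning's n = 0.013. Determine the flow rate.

Q = 7.76 m³/s

For a triangular section with side slope z = 1.2: A = zy² = 1.2×1.97² = 4.657 m²; P = 2y√(1+z²) = 2×1.97×1.562 = 6.154 m.
Hydraulic radius R = A/P = 4.657/6.154 = 0.7567 m.
Manning's equation: Q = (1/n) A R^(2/3) S^(1/2) = (1/0.013) × 4.657 × 0.7567^(2/3) × 0.00068^(1/2) = 7.76 m³/s.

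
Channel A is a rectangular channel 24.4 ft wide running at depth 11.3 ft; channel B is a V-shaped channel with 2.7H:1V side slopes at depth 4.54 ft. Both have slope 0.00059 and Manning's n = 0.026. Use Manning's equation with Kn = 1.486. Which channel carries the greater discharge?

Channel A: Flow area A = b·y = 24.4 × 11.3 = 275.7 ft². Wetted perimeter P = b + 2y = 24.4 + 2×11.3 = 47 ft. Hydraulic radius R = A/P = 275.7/47 = 5.866 ft. Q_A = (1.486/0.026)·275.7·5.866^(2/3)·√0.00059 = 1245 ft³/s.
Channel B: For a triangular section with side slope z = 2.7: A = zy² = 2.7×4.54² = 55.65 ft²; P = 2y√(1+z²) = 2×4.54×2.879 = 26.14 ft. Hydraulic radius R = A/P = 55.65/26.14 = 2.129 ft. Q_B = (1.486/0.026)·55.65·2.129^(2/3)·√0.00059 = 127.8 ft³/s.
Q_A = 1245 ft³/s vs Q_B = 127.8 ft³/s, so channel A carries more.

channel A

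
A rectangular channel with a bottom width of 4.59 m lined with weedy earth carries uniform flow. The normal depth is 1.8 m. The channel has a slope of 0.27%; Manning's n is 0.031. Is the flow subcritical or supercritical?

Flow area A = b·y = 4.59 × 1.8 = 8.262 m². Wetted perimeter P = b + 2y = 4.59 + 2×1.8 = 8.19 m.
Hydraulic radius R = A/P = 8.262/8.19 = 1.009 m.
V = (1/n) R^(2/3) √S = (1/0.031) × 1.009^(2/3) × √0.0027 = 1.686 m/s. Hydraulic depth D_h = A/T = 8.262/4.59 = 1.8 m.
Froude number Fr = V/√(g·D_h) = 1.686/√(9.81×1.8) = 0.401, which is less than 1, so the flow is subcritical.

subcritical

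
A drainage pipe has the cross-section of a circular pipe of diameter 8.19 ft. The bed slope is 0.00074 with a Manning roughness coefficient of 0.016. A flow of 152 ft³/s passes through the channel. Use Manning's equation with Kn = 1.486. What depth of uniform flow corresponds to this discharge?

Manning's equation rearranged: A R^(2/3) = nQ / (1.486·√S) = 0.016 × 152 / (1.486 × √0.00074) = 60.16.
Trying y = 6.36 ft: A R^(2/3) = 80.53 — over.
Trying y = 4.57 ft: A R^(2/3) = 50.93 — short.
Trying y = 5.09 ft: A R^(2/3) = 60.18 — close enough.

y_n = 5.09 ft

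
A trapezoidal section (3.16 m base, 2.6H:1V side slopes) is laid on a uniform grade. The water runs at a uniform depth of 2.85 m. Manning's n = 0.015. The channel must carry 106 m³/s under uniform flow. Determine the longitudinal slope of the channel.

With bottom width b = 3.16 m and side slope z = 2.6: A = (b + zy)y = (3.16 + 2.6×2.85)×2.85 = 30.12 m²; P = b + 2y√(1+z²) = 3.16 + 2×2.85×2.786 = 19.04 m.
Hydraulic radius R = A/P = 30.12/19.04 = 1.582 m.
From Manning's equation, S = [nQ / (1 A R^(2/3))]² = [0.015 × 106 / (1 × 30.12 × 1.582^(2/3))]² = 0.00151.

S = 0.00151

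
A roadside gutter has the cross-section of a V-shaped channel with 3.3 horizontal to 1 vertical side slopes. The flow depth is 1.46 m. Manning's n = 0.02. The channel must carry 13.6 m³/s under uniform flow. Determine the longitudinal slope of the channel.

For a triangular section with side slope z = 3.3: A = zy² = 3.3×1.46² = 7.034 m²; P = 2y√(1+z²) = 2×1.46×3.448 = 10.07 m.
Hydraulic radius R = A/P = 7.034/10.07 = 0.6986 m.
From Manning's equation, S = [nQ / (1 A R^(2/3))]² = [0.02 × 13.6 / (1 × 7.034 × 0.6986^(2/3))]² = 0.00241.

S = 0.00241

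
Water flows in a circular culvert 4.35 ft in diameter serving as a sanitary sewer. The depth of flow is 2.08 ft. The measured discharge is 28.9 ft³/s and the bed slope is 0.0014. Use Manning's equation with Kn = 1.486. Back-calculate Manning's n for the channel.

n = 0.014

For a circular section of diameter D = 4.35 ft at depth y = 2.08 ft, the central angle is θ = 2 arccos(1 − 2y/D) = 3.054 rad. Then A = (D²/8)(θ − sin θ) = 7.018 ft² and P = Dθ/2 = 6.643 ft.
Hydraulic radius R = A/P = 7.018/6.643 = 1.056 ft.
Rearranging Manning's equation: n = (1.486/Q) A R^(2/3) S^(1/2) = (1.486/28.9) × 7.018 × 1.056^(2/3) × √0.0014 = 0.014.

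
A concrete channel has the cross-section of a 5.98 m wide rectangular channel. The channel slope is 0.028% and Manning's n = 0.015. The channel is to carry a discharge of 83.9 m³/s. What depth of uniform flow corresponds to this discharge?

Manning's equation rearranged: A R^(2/3) = nQ / (1·√S) = 0.015 × 83.9 / (√0.00028) = 75.21.
Try y = 9.08 m: A R^(2/3) = 93.22 — over.
Try y = 6.17 m: A R^(2/3) = 58.84 — short.
Try y = 7.57 m: A R^(2/3) = 75.25 — close enough.

y_n = 7.57 m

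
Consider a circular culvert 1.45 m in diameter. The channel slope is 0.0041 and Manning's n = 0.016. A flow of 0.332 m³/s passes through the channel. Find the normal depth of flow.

Manning's equation rearranged: A R^(2/3) = nQ / (1·√S) = 0.016 × 0.332 / (√0.0041) = 0.08296.
At y = 0.387 m: A R^(2/3) = 0.1309 — high.
At y = 0.263 m: A R^(2/3) = 0.06027 — low.
At y = 0.308 m: A R^(2/3) = 0.08303 — matches.

y_n = 0.308 m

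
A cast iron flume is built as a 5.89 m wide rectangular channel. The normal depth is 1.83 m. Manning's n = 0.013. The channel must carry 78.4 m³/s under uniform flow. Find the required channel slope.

Flow area A = b·y = 5.89 × 1.83 = 10.78 m². Wetted perimeter P = b + 2y = 5.89 + 2×1.83 = 9.55 m.
Hydraulic radius R = A/P = 10.78/9.55 = 1.129 m.
From Manning's equation, S = [nQ / (1 A R^(2/3))]² = [0.013 × 78.4 / (1 × 10.78 × 1.129^(2/3))]² = 0.00761.

S = 0.00761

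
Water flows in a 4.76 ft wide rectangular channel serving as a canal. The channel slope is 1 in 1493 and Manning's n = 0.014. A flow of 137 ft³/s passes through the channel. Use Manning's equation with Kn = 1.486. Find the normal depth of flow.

Manning's equation rearranged: A R^(2/3) = nQ / (1.486·√S) = 0.014 × 137 / (1.486 × √0.0006698) = 49.87.
At y = 7.85 ft: A R^(2/3) = 55.83 — too large.
At y = 5.22 ft: A R^(2/3) = 34.48 — too small.
At y = 7.12 ft: A R^(2/3) = 49.85 — matches.

y_n = 7.12 ft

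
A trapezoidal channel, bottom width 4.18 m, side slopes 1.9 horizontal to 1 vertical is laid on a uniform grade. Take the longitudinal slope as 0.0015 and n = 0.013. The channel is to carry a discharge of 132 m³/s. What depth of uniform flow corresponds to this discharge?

y_n = 3.05 m

Manning's equation rearranged: A R^(2/3) = nQ / (1·√S) = 0.013 × 132 / (√0.0015) = 44.31.
Trying y = 2.74 m: A R^(2/3) = 35.37 — low.
Trying y = 3.74 m: A R^(2/3) = 68.9 — high.
Trying y = 3.05 m: A R^(2/3) = 44.36 — ≈ 44.31.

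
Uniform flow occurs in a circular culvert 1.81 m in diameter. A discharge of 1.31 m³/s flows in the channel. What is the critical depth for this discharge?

y_c = 0.551 m

At critical depth, Q² T / (g A³) = 1, i.e. A³/T = Q²/g = 1.31²/9.81 = 0.1749.
Try y = 0.395 m: A³/T = 0.04777 — low.
Try y = 0.551 m: A³/T = 0.1746 — close enough.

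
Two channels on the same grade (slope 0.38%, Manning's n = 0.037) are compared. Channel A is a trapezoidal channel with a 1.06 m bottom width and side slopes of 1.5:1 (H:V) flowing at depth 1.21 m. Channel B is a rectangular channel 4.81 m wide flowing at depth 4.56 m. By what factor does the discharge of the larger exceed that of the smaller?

11.5

Channel A: With bottom width b = 1.06 m and side slope z = 1.5: A = (b + zy)y = (1.06 + 1.5×1.21)×1.21 = 3.479 m²; P = b + 2y√(1+z²) = 1.06 + 2×1.21×1.803 = 5.423 m. Hydraulic radius R = A/P = 3.479/5.423 = 0.6415 m. Q_A = (1/0.037)·3.479·0.6415^(2/3)·√0.0038 = 4.311 m³/s.
Channel B: Flow area A = b·y = 4.81 × 4.56 = 21.93 m². Wetted perimeter P = b + 2y = 4.81 + 2×4.56 = 13.93 m. Hydraulic radius R = A/P = 21.93/13.93 = 1.575 m. Q_B = (1/0.037)·21.93·1.575^(2/3)·√0.0038 = 49.46 m³/s.
The larger discharge is 49.46 m³/s and the smaller is 4.311 m³/s; the ratio is 11.5.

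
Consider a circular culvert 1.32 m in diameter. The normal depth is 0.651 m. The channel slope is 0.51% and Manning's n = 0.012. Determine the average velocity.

V = 2.83 m/s

For a circular section of diameter D = 1.32 m at depth y = 0.651 m, the central angle is θ = 2 arccos(1 − 2y/D) = 3.114 rad. Then A = (D²/8)(θ − sin θ) = 0.6724 m² and P = Dθ/2 = 2.055 m.
Hydraulic radius R = A/P = 0.6724/2.055 = 0.3271 m.
From Manning's equation, V = (1/n) R^(2/3) S^(1/2) = (1/0.012) × 0.3271^(2/3) × 0.0051^(1/2) = 2.83 m/s.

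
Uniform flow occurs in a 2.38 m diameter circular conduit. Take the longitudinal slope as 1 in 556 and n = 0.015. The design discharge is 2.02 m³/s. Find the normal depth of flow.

Manning's equation rearranged: A R^(2/3) = nQ / (1·√S) = 0.015 × 2.02 / (√0.001799) = 0.7145.
Trying y = 0.571 m: A R^(2/3) = 0.3972 — too small.
Trying y = 0.93 m: A R^(2/3) = 1.016 — too large.
Trying y = 0.771 m: A R^(2/3) = 0.7145 — matches.

y_n = 0.771 m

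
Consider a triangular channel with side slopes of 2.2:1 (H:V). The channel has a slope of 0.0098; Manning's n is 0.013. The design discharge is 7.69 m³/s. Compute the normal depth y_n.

y_n = 0.909 m

Manning's equation rearranged: A R^(2/3) = nQ / (1·√S) = 0.013 × 7.69 / (√0.0098) = 1.01.
At y = 1.02 m: A R^(2/3) = 1.372 — high.
At y = 0.909 m: A R^(2/3) = 1.009 — ≈ 1.01.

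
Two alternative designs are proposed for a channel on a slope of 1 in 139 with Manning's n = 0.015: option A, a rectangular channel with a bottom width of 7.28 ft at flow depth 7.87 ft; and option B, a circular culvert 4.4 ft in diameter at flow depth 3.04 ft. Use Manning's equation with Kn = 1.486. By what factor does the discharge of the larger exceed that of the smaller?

Channel A: Flow area A = b·y = 7.28 × 7.87 = 57.29 ft². Wetted perimeter P = b + 2y = 7.28 + 2×7.87 = 23.02 ft. Hydraulic radius R = A/P = 57.29/23.02 = 2.489 ft. Q_A = (1.486/0.015)·57.29·2.489^(2/3)·√0.007194 = 884.2 ft³/s.
Channel B: For a circular section of diameter D = 4.4 ft at depth y = 3.04 ft, the central angle is θ = 2 arccos(1 − 2y/D) = 3.925 rad. Then A = (D²/8)(θ − sin θ) = 11.21 ft² and P = Dθ/2 = 8.635 ft. Hydraulic radius R = A/P = 11.21/8.635 = 1.298 ft. Q_B = (1.486/0.015)·11.21·1.298^(2/3)·√0.007194 = 112 ft³/s.
The larger discharge is 884.2 ft³/s and the smaller is 112 ft³/s; the ratio is 7.89.

7.89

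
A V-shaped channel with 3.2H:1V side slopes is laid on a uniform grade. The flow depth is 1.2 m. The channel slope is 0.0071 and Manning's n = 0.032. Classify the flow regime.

subcritical

For a triangular section with side slope z = 3.2: A = zy² = 3.2×1.2² = 4.608 m²; P = 2y√(1+z²) = 2×1.2×3.353 = 8.046 m.
Hydraulic radius R = A/P = 4.608/8.046 = 0.5727 m.
V = (1/n) R^(2/3) √S = (1/0.032) × 0.5727^(2/3) × √0.0071 = 1.816 m/s. Hydraulic depth D_h = A/T = 4.608/7.68 = 0.6 m.
Froude number Fr = V/√(g·D_h) = 1.816/√(9.81×0.6) = 0.748, which is less than 1, so the flow is subcritical.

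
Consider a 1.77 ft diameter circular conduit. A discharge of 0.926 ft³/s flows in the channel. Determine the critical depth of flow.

y_c = 0.342 ft

At critical depth, Q² T / (g A³) = 1, i.e. A³/T = Q²/g = 0.926²/32.2 = 0.02663.
Trying y = 0.391 ft: A³/T = 0.0448 — high.
Trying y = 0.294 ft: A³/T = 0.01465 — low.
Trying y = 0.342 ft: A³/T = 0.02653 — ≈ 0.02663.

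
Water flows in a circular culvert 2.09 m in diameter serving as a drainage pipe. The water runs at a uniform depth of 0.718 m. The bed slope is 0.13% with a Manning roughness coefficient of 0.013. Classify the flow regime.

subcritical

For a circular section of diameter D = 2.09 m at depth y = 0.718 m, the central angle is θ = 2 arccos(1 − 2y/D) = 2.505 rad. Then A = (D²/8)(θ − sin θ) = 1.043 m² and P = Dθ/2 = 2.618 m.
Hydraulic radius R = A/P = 1.043/2.618 = 0.3985 m.
V = (1/n) R^(2/3) √S = (1/0.013) × 0.3985^(2/3) × √0.0013 = 1.502 m/s. Hydraulic depth D_h = A/T = 1.043/1.985 = 0.5256 m.
Froude number Fr = V/√(g·D_h) = 1.502/√(9.81×0.5256) = 0.661, which is less than 1, so the flow is subcritical.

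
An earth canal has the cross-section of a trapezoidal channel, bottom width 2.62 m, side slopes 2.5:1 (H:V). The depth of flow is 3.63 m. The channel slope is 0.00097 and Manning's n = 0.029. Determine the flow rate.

With bottom width b = 2.62 m and side slope z = 2.5: A = (b + zy)y = (2.62 + 2.5×3.63)×3.63 = 42.45 m²; P = b + 2y√(1+z²) = 2.62 + 2×3.63×2.693 = 22.17 m.
Hydraulic radius R = A/P = 42.45/22.17 = 1.915 m.
Manning's equation: Q = (1/n) A R^(2/3) S^(1/2) = (1/0.029) × 42.45 × 1.915^(2/3) × 0.00097^(1/2) = 70.3 m³/s.

Q = 70.3 m³/s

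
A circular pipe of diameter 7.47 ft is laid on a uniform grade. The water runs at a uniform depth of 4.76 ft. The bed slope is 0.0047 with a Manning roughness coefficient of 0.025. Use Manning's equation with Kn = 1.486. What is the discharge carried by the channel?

For a circular section of diameter D = 7.47 ft at depth y = 4.76 ft, the central angle is θ = 2 arccos(1 − 2y/D) = 3.698 rad. Then A = (D²/8)(θ − sin θ) = 29.47 ft² and P = Dθ/2 = 13.81 ft.
Hydraulic radius R = A/P = 29.47/13.81 = 2.134 ft.
Manning's equation: Q = (1.486/n) A R^(2/3) S^(1/2) = (1.486/0.025) × 29.47 × 2.134^(2/3) × 0.0047^(1/2) = 199 ft³/s.

Q = 199 ft³/s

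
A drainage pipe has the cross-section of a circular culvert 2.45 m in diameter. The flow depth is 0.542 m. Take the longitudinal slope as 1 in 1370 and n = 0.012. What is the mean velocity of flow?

For a circular section of diameter D = 2.45 m at depth y = 0.542 m, the central angle is θ = 2 arccos(1 − 2y/D) = 1.959 rad. Then A = (D²/8)(θ − sin θ) = 0.7751 m² and P = Dθ/2 = 2.399 m.
Hydraulic radius R = A/P = 0.7751/2.399 = 0.323 m.
From Manning's equation, V = (1/n) R^(2/3) S^(1/2) = (1/0.012) × 0.323^(2/3) × 0.0007299^(1/2) = 1.06 m/s.

V = 1.06 m/s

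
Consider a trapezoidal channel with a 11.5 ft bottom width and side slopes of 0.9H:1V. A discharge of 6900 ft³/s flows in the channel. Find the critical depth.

y_c = 15.3 ft

At critical depth, Q² T / (g A³) = 1, i.e. A³/T = Q²/g = 6900²/32.2 = 1479000.
Trying y = 19.4 ft: A³/T = 3820000 — over.
Trying y = 13.2 ft: A³/T = 833600 — short.
Trying y = 15.3 ft: A³/T = 1480000 — ≈ 1479000.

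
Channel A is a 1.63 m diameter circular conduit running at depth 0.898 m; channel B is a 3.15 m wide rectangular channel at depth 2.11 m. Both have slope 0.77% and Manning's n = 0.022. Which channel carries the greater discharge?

Channel A: For a circular section of diameter D = 1.63 m at depth y = 0.898 m, the central angle is θ = 2 arccos(1 − 2y/D) = 3.346 rad. Then A = (D²/8)(θ − sin θ) = 1.178 m² and P = Dθ/2 = 2.727 m. Hydraulic radius R = A/P = 1.178/2.727 = 0.4322 m. Q_A = (1/0.022)·1.178·0.4322^(2/3)·√0.0077 = 2.687 m³/s.
Channel B: Flow area A = b·y = 3.15 × 2.11 = 6.646 m². Wetted perimeter P = b + 2y = 3.15 + 2×2.11 = 7.37 m. Hydraulic radius R = A/P = 6.646/7.37 = 0.9018 m. Q_B = (1/0.022)·6.646·0.9018^(2/3)·√0.0077 = 24.75 m³/s.
Q_A = 2.687 m³/s vs Q_B = 24.75 m³/s, so channel B carries more.

channel B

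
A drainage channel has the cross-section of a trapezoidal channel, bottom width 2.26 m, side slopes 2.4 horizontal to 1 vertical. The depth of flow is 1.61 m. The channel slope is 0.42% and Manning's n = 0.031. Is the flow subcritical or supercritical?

subcritical

With bottom width b = 2.26 m and side slope z = 2.4: A = (b + zy)y = (2.26 + 2.4×1.61)×1.61 = 9.86 m²; P = b + 2y√(1+z²) = 2.26 + 2×1.61×2.6 = 10.63 m.
Hydraulic radius R = A/P = 9.86/10.63 = 0.9274 m.
V = (1/n) R^(2/3) √S = (1/0.031) × 0.9274^(2/3) × √0.0042 = 1.988 m/s. Hydraulic depth D_h = A/T = 9.86/9.988 = 0.9871 m.
Froude number Fr = V/√(g·D_h) = 1.988/√(9.81×0.9871) = 0.639, which is less than 1, so the flow is subcritical.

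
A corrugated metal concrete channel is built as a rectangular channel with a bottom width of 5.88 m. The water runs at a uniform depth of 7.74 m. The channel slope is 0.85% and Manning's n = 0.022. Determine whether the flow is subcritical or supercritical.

Flow area A = b·y = 5.88 × 7.74 = 45.51 m². Wetted perimeter P = b + 2y = 5.88 + 2×7.74 = 21.36 m.
Hydraulic radius R = A/P = 45.51/21.36 = 2.131 m.
V = (1/n) R^(2/3) √S = (1/0.022) × 2.131^(2/3) × √0.0085 = 6.939 m/s. Hydraulic depth D_h = A/T = 45.51/5.88 = 7.74 m.
Froude number Fr = V/√(g·D_h) = 6.939/√(9.81×7.74) = 0.796, which is less than 1, so the flow is subcritical.

subcritical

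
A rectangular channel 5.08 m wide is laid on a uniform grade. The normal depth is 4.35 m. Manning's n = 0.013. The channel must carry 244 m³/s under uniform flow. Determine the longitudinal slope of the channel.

Flow area A = b·y = 5.08 × 4.35 = 22.1 m². Wetted perimeter P = b + 2y = 5.08 + 2×4.35 = 13.78 m.
Hydraulic radius R = A/P = 22.1/13.78 = 1.604 m.
From Manning's equation, S = [nQ / (1 A R^(2/3))]² = [0.013 × 244 / (1 × 22.1 × 1.604^(2/3))]² = 0.011.

S = 0.011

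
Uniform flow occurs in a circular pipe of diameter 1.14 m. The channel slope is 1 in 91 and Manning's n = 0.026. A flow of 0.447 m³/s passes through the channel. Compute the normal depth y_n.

y_n = 0.389 m

Manning's equation rearranged: A R^(2/3) = nQ / (1·√S) = 0.026 × 0.447 / (√0.01099) = 0.1109.
Trying y = 0.283 m: A R^(2/3) = 0.05971 — too small.
Trying y = 0.448 m: A R^(2/3) = 0.1442 — too large.
Trying y = 0.389 m: A R^(2/3) = 0.1108 — close enough.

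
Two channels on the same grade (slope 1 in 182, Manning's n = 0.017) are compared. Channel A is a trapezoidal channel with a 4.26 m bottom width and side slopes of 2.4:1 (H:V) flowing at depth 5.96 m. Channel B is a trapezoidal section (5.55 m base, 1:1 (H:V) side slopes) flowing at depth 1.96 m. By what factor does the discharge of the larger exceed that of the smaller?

13.3

Channel A: With bottom width b = 4.26 m and side slope z = 2.4: A = (b + zy)y = (4.26 + 2.4×5.96)×5.96 = 110.6 m²; P = b + 2y√(1+z²) = 4.26 + 2×5.96×2.6 = 35.25 m. Hydraulic radius R = A/P = 110.6/35.25 = 3.139 m. Q_A = (1/0.017)·110.6·3.139^(2/3)·√0.005495 = 1034 m³/s.
Channel B: With bottom width b = 5.55 m and side slope z = 1: A = (b + zy)y = (5.55 + 1×1.96)×1.96 = 14.72 m²; P = b + 2y√(1+z²) = 5.55 + 2×1.96×1.414 = 11.09 m. Hydraulic radius R = A/P = 14.72/11.09 = 1.327 m. Q_B = (1/0.017)·14.72·1.327^(2/3)·√0.005495 = 77.5 m³/s.
The larger discharge is 1034 m³/s and the smaller is 77.5 m³/s; the ratio is 13.3.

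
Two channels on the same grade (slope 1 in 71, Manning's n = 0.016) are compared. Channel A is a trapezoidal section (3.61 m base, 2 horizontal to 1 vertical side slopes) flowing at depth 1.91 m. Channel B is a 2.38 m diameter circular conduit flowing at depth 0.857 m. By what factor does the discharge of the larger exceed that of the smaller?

18

Channel A: With bottom width b = 3.61 m and side slope z = 2: A = (b + zy)y = (3.61 + 2×1.91)×1.91 = 14.19 m²; P = b + 2y√(1+z²) = 3.61 + 2×1.91×2.236 = 12.15 m. Hydraulic radius R = A/P = 14.19/12.15 = 1.168 m. Q_A = (1/0.016)·14.19·1.168^(2/3)·√0.01408 = 116.7 m³/s.
Channel B: For a circular section of diameter D = 2.38 m at depth y = 0.857 m, the central angle is θ = 2 arccos(1 − 2y/D) = 2.574 rad. Then A = (D²/8)(θ − sin θ) = 1.442 m² and P = Dθ/2 = 3.063 m. Hydraulic radius R = A/P = 1.442/3.063 = 0.4708 m. Q_B = (1/0.016)·1.442·0.4708^(2/3)·√0.01408 = 6.475 m³/s.
The larger discharge is 116.7 m³/s and the smaller is 6.475 m³/s; the ratio is 18.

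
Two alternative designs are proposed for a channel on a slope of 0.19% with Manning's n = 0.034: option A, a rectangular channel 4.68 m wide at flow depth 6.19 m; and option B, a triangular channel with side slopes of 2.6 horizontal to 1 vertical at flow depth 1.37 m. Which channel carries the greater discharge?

channel A

Channel A: Flow area A = b·y = 4.68 × 6.19 = 28.97 m². Wetted perimeter P = b + 2y = 4.68 + 2×6.19 = 17.06 m. Hydraulic radius R = A/P = 28.97/17.06 = 1.698 m. Q_A = (1/0.034)·28.97·1.698^(2/3)·√0.0019 = 52.86 m³/s.
Channel B: For a triangular section with side slope z = 2.6: A = zy² = 2.6×1.37² = 4.88 m²; P = 2y√(1+z²) = 2×1.37×2.786 = 7.633 m. Hydraulic radius R = A/P = 4.88/7.633 = 0.6393 m. Q_B = (1/0.034)·4.88·0.6393^(2/3)·√0.0019 = 4.643 m³/s.
Q_A = 52.86 m³/s vs Q_B = 4.643 m³/s, so channel A carries more.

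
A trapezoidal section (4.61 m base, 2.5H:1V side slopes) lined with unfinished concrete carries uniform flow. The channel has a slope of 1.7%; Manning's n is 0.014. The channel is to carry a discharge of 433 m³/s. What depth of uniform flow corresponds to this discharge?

y_n = 2.83 m

Manning's equation rearranged: A R^(2/3) = nQ / (1·√S) = 0.014 × 433 / (√0.017) = 46.49.
Trying y = 2.48 m: A R^(2/3) = 35.01 — short.
Trying y = 3.45 m: A R^(2/3) = 71.73 — over.
Trying y = 2.83 m: A R^(2/3) = 46.47 — close enough.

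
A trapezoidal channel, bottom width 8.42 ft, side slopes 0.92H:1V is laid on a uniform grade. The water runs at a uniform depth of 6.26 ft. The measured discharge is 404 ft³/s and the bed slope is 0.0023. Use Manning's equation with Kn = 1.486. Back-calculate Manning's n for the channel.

With bottom width b = 8.42 ft and side slope z = 0.92: A = (b + zy)y = (8.42 + 0.92×6.26)×6.26 = 88.76 ft²; P = b + 2y√(1+z²) = 8.42 + 2×6.26×1.359 = 25.43 ft.
Hydraulic radius R = A/P = 88.76/25.43 = 3.49 ft.
Rearranging Manning's equation: n = (1.486/Q) A R^(2/3) S^(1/2) = (1.486/404) × 88.76 × 3.49^(2/3) × √0.0023 = 0.036.

n = 0.036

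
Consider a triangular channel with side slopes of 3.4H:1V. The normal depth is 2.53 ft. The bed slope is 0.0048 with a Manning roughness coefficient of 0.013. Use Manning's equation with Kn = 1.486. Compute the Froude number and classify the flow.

For a triangular section with side slope z = 3.4: A = zy² = 3.4×2.53² = 21.76 ft²; P = 2y√(1+z²) = 2×2.53×3.544 = 17.93 ft.
Hydraulic radius R = A/P = 21.76/17.93 = 1.214 ft.
V = (1.486/n) R^(2/3) √S = (1.486/0.013) × 1.214^(2/3) × √0.0048 = 9.01 ft/s. Hydraulic depth D_h = A/T = 21.76/17.2 = 1.265 ft.
Froude number Fr = V/√(g·D_h) = 9.01/√(32.2×1.265) = 1.41, which is greater than 1, so the flow is supercritical.

supercritical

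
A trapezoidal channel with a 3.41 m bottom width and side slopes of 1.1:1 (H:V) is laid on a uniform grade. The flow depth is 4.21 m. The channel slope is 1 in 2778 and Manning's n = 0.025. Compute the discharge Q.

Q = 42.5 m³/s

With bottom width b = 3.41 m and side slope z = 1.1: A = (b + zy)y = (3.41 + 1.1×4.21)×4.21 = 33.85 m²; P = b + 2y√(1+z²) = 3.41 + 2×4.21×1.487 = 15.93 m.
Hydraulic radius R = A/P = 33.85/15.93 = 2.125 m.
Manning's equation: Q = (1/n) A R^(2/3) S^(1/2) = (1/0.025) × 33.85 × 2.125^(2/3) × 0.00036^(1/2) = 42.5 m³/s.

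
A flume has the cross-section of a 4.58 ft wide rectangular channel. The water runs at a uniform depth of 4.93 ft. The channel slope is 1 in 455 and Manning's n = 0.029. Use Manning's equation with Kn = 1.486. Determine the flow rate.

Q = 73.1 ft³/s

Flow area A = b·y = 4.58 × 4.93 = 22.58 ft². Wetted perimeter P = b + 2y = 4.58 + 2×4.93 = 14.44 ft.
Hydraulic radius R = A/P = 22.58/14.44 = 1.564 ft.
Manning's equation: Q = (1.486/n) A R^(2/3) S^(1/2) = (1.486/0.029) × 22.58 × 1.564^(2/3) × 0.002198^(1/2) = 73.1 ft³/s.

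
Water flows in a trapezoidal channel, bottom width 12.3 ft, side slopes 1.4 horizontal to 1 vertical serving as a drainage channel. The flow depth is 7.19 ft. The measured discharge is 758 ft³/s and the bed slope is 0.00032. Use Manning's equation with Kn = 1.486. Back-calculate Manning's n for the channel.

With bottom width b = 12.3 ft and side slope z = 1.4: A = (b + zy)y = (12.3 + 1.4×7.19)×7.19 = 160.8 ft²; P = b + 2y√(1+z²) = 12.3 + 2×7.19×1.72 = 37.04 ft.
Hydraulic radius R = A/P = 160.8/37.04 = 4.342 ft.
Rearranging Manning's equation: n = (1.486/Q) A R^(2/3) S^(1/2) = (1.486/758) × 160.8 × 4.342^(2/3) × √0.00032 = 0.015.

n = 0.015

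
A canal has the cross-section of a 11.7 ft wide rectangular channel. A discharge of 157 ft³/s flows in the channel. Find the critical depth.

For a rectangular channel, critical depth y_c = (q²/g)^(1/3) where q = Q/b = 157/11.7 = 13.42 ft²/s.
So y_c = (13.42²/32.2)^(1/3) = 1.77 ft.

y_c = 1.77 ft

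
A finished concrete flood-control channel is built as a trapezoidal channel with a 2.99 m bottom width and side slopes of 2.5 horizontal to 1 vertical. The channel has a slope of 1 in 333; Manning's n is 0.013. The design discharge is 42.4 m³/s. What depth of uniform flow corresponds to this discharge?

y_n = 1.54 m

Manning's equation rearranged: A R^(2/3) = nQ / (1·√S) = 0.013 × 42.4 / (√0.003003) = 10.06.
Try y = 1.18 m: A R^(2/3) = 5.786 — short.
Try y = 1.87 m: A R^(2/3) = 15.25 — over.
Try y = 1.54 m: A R^(2/3) = 10.06 — close enough.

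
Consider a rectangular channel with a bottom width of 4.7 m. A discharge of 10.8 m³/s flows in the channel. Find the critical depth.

For a rectangular channel, critical depth y_c = (q²/g)^(1/3) where q = Q/b = 10.8/4.7 = 2.298 m²/s.
So y_c = (2.298²/9.81)^(1/3) = 0.813 m.

y_c = 0.813 m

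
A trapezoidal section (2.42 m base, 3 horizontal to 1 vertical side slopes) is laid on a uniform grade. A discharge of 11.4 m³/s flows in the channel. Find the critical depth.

y_c = 0.913 m

At critical depth, Q² T / (g A³) = 1, i.e. A³/T = Q²/g = 11.4²/9.81 = 13.25.
Try y = 0.696 m: A³/T = 4.683 — short.
Try y = 1.06 m: A³/T = 23.82 — over.
Try y = 0.913 m: A³/T = 13.23 — matches.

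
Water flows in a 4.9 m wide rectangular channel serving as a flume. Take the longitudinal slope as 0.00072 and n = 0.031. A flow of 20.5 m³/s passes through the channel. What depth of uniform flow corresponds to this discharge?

y_n = 3.73 m

Manning's equation rearranged: A R^(2/3) = nQ / (1·√S) = 0.031 × 20.5 / (√0.00072) = 23.68.
Try y = 3.2 m: A R^(2/3) = 19.51 — too small.
Try y = 3.73 m: A R^(2/3) = 23.72 — matches.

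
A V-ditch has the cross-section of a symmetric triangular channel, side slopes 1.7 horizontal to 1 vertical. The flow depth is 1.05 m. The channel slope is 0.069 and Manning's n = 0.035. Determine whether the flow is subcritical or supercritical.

For a triangular section with side slope z = 1.7: A = zy² = 1.7×1.05² = 1.874 m²; P = 2y√(1+z²) = 2×1.05×1.972 = 4.142 m.
Hydraulic radius R = A/P = 1.874/4.142 = 0.4525 m.
V = (1/n) R^(2/3) √S = (1/0.035) × 0.4525^(2/3) × √0.069 = 4.424 m/s. Hydraulic depth D_h = A/T = 1.874/3.57 = 0.525 m.
Froude number Fr = V/√(g·D_h) = 4.424/√(9.81×0.525) = 1.95, which is greater than 1, so the flow is supercritical.

supercritical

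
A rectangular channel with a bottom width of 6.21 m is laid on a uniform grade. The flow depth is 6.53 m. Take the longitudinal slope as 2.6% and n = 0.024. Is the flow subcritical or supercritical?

Flow area A = b·y = 6.21 × 6.53 = 40.55 m². Wetted perimeter P = b + 2y = 6.21 + 2×6.53 = 19.27 m.
Hydraulic radius R = A/P = 40.55/19.27 = 2.104 m.
V = (1/n) R^(2/3) √S = (1/0.024) × 2.104^(2/3) × √0.026 = 11.03 m/s. Hydraulic depth D_h = A/T = 40.55/6.21 = 6.53 m.
Froude number Fr = V/√(g·D_h) = 11.03/√(9.81×6.53) = 1.38, which is greater than 1, so the flow is supercritical.

supercritical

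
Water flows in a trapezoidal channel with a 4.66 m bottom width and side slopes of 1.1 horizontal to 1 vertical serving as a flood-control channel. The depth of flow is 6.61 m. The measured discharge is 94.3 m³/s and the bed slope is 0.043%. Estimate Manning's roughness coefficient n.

With bottom width b = 4.66 m and side slope z = 1.1: A = (b + zy)y = (4.66 + 1.1×6.61)×6.61 = 78.86 m²; P = b + 2y√(1+z²) = 4.66 + 2×6.61×1.487 = 24.31 m.
Hydraulic radius R = A/P = 78.86/24.31 = 3.244 m.
Rearranging Manning's equation: n = (1/Q) A R^(2/3) S^(1/2) = (1/94.3) × 78.86 × 3.244^(2/3) × √0.00043 = 0.038.

n = 0.038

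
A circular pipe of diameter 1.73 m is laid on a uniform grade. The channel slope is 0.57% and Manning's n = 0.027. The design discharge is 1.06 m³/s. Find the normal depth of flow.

Manning's equation rearranged: A R^(2/3) = nQ / (1·√S) = 0.027 × 1.06 / (√0.0057) = 0.3791.
At y = 0.468 m: A R^(2/3) = 0.2152 — low.
At y = 0.692 m: A R^(2/3) = 0.453 — high.
At y = 0.628 m: A R^(2/3) = 0.3785 — ≈ 0.3791.

y_n = 0.628 m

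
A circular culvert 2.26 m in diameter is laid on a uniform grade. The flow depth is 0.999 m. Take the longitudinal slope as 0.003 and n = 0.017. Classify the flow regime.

subcritical

For a circular section of diameter D = 2.26 m at depth y = 0.999 m, the central angle is θ = 2 arccos(1 − 2y/D) = 2.909 rad. Then A = (D²/8)(θ − sin θ) = 1.71 m² and P = Dθ/2 = 3.287 m.
Hydraulic radius R = A/P = 1.71/3.287 = 0.5203 m.
V = (1/n) R^(2/3) √S = (1/0.017) × 0.5203^(2/3) × √0.003 = 2.084 m/s. Hydraulic depth D_h = A/T = 1.71/2.245 = 0.7619 m.
Froude number Fr = V/√(g·D_h) = 2.084/√(9.81×0.7619) = 0.762, which is less than 1, so the flow is subcritical.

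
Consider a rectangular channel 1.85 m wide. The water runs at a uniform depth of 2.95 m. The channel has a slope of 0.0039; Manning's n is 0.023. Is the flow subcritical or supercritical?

Flow area A = b·y = 1.85 × 2.95 = 5.458 m². Wetted perimeter P = b + 2y = 1.85 + 2×2.95 = 7.75 m.
Hydraulic radius R = A/P = 5.458/7.75 = 0.7042 m.
V = (1/n) R^(2/3) √S = (1/0.023) × 0.7042^(2/3) × √0.0039 = 2.149 m/s. Hydraulic depth D_h = A/T = 5.458/1.85 = 2.95 m.
Froude number Fr = V/√(g·D_h) = 2.149/√(9.81×2.95) = 0.4, which is less than 1, so the flow is subcritical.

subcritical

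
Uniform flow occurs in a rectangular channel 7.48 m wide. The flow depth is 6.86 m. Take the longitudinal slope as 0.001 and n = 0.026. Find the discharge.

Flow area A = b·y = 7.48 × 6.86 = 51.31 m². Wetted perimeter P = b + 2y = 7.48 + 2×6.86 = 21.2 m.
Hydraulic radius R = A/P = 51.31/21.2 = 2.42 m.
Manning's equation: Q = (1/n) A R^(2/3) S^(1/2) = (1/0.026) × 51.31 × 2.42^(2/3) × 0.001^(1/2) = 113 m³/s.

Q = 113 m³/s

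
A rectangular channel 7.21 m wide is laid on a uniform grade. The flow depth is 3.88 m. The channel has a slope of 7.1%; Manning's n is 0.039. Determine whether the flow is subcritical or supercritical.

supercritical

Flow area A = b·y = 7.21 × 3.88 = 27.97 m². Wetted perimeter P = b + 2y = 7.21 + 2×3.88 = 14.97 m.
Hydraulic radius R = A/P = 27.97/14.97 = 1.869 m.
V = (1/n) R^(2/3) √S = (1/0.039) × 1.869^(2/3) × √0.071 = 10.37 m/s. Hydraulic depth D_h = A/T = 27.97/7.21 = 3.88 m.
Froude number Fr = V/√(g·D_h) = 10.37/√(9.81×3.88) = 1.68, which is greater than 1, so the flow is supercritical.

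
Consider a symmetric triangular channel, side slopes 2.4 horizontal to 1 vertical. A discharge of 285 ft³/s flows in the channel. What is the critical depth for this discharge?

y_c = 3.88 ft

At critical depth, Q² T / (g A³) = 1, i.e. A³/T = Q²/g = 285²/32.2 = 2523.
At y = 4.24 ft: A³/T = 3947 — over.
At y = 3.32 ft: A³/T = 1162 — short.
At y = 3.88 ft: A³/T = 2533 — ≈ 2523.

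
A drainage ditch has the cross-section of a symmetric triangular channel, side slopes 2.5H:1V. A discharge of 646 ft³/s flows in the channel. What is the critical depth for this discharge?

y_c = 5.29 ft

At critical depth, Q² T / (g A³) = 1, i.e. A³/T = Q²/g = 646²/32.2 = 12960.
Trying y = 4.71 ft: A³/T = 7244 — too small.
Trying y = 6 ft: A³/T = 24300 — too large.
Trying y = 5.29 ft: A³/T = 12950 — ≈ 12960.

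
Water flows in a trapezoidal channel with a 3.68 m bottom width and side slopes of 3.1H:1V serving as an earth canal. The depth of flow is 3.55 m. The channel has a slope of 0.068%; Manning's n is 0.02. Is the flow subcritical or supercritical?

With bottom width b = 3.68 m and side slope z = 3.1: A = (b + zy)y = (3.68 + 3.1×3.55)×3.55 = 52.13 m²; P = b + 2y√(1+z²) = 3.68 + 2×3.55×3.257 = 26.81 m.
Hydraulic radius R = A/P = 52.13/26.81 = 1.945 m.
V = (1/n) R^(2/3) √S = (1/0.02) × 1.945^(2/3) × √0.00068 = 2.031 m/s. Hydraulic depth D_h = A/T = 52.13/25.69 = 2.029 m.
Froude number Fr = V/√(g·D_h) = 2.031/√(9.81×2.029) = 0.455, which is less than 1, so the flow is subcritical.

subcritical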